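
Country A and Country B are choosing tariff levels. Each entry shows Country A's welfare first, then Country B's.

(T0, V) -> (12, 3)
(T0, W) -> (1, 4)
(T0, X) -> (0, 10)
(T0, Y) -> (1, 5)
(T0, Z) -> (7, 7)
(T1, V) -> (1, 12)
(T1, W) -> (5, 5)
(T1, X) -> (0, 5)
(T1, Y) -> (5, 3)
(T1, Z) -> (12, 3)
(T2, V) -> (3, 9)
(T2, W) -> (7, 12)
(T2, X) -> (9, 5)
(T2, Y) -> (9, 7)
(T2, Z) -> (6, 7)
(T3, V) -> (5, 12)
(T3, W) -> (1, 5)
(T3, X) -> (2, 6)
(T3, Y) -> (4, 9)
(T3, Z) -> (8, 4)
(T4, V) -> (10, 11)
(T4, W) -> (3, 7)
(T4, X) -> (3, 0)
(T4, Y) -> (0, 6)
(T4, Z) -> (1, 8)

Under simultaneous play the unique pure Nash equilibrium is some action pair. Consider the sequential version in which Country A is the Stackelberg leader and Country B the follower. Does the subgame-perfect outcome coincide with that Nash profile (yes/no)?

no

Solve by backward induction (Country A leads).
- T0: BR = X, leader payoff 0.
- T1: BR = V, leader payoff 1.
- T2: BR = W, leader payoff 7.
- T3: BR = V, leader payoff 5.
- T4: BR = V, leader payoff 10.
Among 0, 1, 7, 5, 10, the best is 10 at T4. Subgame-perfect outcome: (T4, V) with payoffs (10, 11).
For the simultaneous game, intersect best replies.
Country A's best replies: V→T0; W→T2; X→T2; Y→T2; Z→T1.
Country B's best replies: T0→X; T1→V; T2→W; T3→V; T4→V.
Only (T2, W) has each player best-responding; Nash payoffs (7, 12).
Sequential outcome (T4, V) differs from the Nash profile (T2, W).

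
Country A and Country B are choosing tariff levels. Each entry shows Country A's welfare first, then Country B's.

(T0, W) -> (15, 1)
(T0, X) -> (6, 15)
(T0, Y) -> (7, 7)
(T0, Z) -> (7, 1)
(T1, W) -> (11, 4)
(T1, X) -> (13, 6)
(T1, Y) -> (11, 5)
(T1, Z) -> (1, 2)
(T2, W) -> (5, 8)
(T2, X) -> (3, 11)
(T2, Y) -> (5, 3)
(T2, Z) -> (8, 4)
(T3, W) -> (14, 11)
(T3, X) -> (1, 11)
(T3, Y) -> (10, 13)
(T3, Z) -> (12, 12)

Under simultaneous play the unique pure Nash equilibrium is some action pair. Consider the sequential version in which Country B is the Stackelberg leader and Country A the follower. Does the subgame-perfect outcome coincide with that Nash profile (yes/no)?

Backward induction with Country B moving first.
- W: Country A compares 15, 11, 5, 14 and picks T0; Country B would get 1.
- X: Country A compares 6, 13, 3, 1 and picks T1; Country B would get 6.
- Y: Country A compares 7, 11, 5, 10 and picks T1; Country B would get 5.
- Z: Country A compares 7, 1, 8, 12 and picks T3; Country B would get 12.
Maximizing over 1, 6, 5, 12, Country B chooses Z. Subgame-perfect outcome: (T3, Z) with payoffs (12, 12).
For the simultaneous game, intersect best replies.
Country A's best replies: W→T0; X→T1; Y→T1; Z→T3.
Country B's best replies: T0→X; T1→X; T2→X; T3→Y.
Only (T1, X) has each player best-responding; Nash payoffs (13, 6).
Sequential outcome (T3, Z) differs from the Nash profile (T1, X).

no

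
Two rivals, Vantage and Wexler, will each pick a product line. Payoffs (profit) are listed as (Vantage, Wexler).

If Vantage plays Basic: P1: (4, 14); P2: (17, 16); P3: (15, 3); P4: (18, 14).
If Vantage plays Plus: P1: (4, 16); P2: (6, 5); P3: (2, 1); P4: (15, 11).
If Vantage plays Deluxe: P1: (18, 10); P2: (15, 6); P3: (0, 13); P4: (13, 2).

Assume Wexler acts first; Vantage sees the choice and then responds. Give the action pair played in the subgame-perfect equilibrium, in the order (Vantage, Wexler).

(Basic, P2)

Vantage best-responds to each possible Wexler move:
- P1: Vantage compares 4, 4, 18 and picks Deluxe; Wexler would get 10.
- P2: Vantage compares 17, 6, 15 and picks Basic; Wexler would get 16.
- P3: Vantage compares 15, 2, 0 and picks Basic; Wexler would get 3.
- P4: Vantage compares 18, 15, 13 and picks Basic; Wexler would get 14.
Maximizing over 10, 16, 3, 14, Wexler chooses P2. Subgame-perfect outcome: (Basic, P2) with payoffs (17, 16).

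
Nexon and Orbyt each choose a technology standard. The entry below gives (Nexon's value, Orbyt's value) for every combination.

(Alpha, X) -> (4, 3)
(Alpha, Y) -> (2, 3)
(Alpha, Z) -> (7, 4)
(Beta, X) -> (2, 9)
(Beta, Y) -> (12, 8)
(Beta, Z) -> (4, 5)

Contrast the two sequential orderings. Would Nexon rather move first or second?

If Nexon leads: Orbyt's best replies are Alpha→Z, Beta→X; Nexon's induced payoffs 7, 2; outcome (Alpha, Z), payoffs (7, 4).
If Orbyt leads: Nexon's best replies are X→Alpha, Y→Beta, Z→Alpha; Orbyt's induced payoffs 3, 8, 4; outcome (Beta, Y), payoffs (12, 8).
Nexon gets 7 moving first and 12 moving second, so Nexon prefers to move second.

second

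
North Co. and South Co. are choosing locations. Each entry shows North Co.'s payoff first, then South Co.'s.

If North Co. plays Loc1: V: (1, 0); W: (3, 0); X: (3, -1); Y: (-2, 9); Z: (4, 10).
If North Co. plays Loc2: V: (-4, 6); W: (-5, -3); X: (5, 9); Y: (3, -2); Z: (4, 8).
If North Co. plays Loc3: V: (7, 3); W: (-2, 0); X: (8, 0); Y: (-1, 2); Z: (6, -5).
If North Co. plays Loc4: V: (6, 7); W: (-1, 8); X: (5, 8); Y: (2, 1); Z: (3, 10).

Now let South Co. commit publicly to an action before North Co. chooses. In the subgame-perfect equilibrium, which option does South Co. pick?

Backward induction with South Co. moving first.
- V: BR = Loc3, leader payoff 3.
- W: BR = Loc1, leader payoff 0.
- X: BR = Loc3, leader payoff 0.
- Y: BR = Loc2, leader payoff -2.
- Z: BR = Loc3, leader payoff -5.
South Co.'s induced payoffs are 3, 0, 0, -2, -5, so South Co. commits to V. Subgame-perfect outcome: (Loc3, V) with payoffs (7, 3).

V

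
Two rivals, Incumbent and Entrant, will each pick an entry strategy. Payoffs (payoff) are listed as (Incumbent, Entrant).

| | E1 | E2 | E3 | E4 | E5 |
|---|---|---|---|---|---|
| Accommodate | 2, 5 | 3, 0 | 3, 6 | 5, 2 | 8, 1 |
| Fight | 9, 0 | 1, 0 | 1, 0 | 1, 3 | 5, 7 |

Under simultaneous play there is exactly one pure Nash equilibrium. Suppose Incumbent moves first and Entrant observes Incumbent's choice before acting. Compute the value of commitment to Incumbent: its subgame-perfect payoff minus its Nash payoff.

2

Entrant best-responds to each possible Incumbent move:
- Accommodate: Entrant compares 5, 0, 6, 2, 1 and picks E3; Incumbent would get 3.
- Fight: Entrant compares 0, 0, 0, 3, 7 and picks E5; Incumbent would get 5.
Incumbent's induced payoffs are 3, 5, so Incumbent commits to Fight. Subgame-perfect outcome: (Fight, E5) with payoffs (5, 7).
For the simultaneous game, intersect best replies.
Incumbent's best replies: E1→Fight; E2→Accommodate; E3→Accommodate; E4→Accommodate; E5→Accommodate.
Entrant's best replies: Accommodate→E3; Fight→E5.
Only (Accommodate, E3) has each player best-responding; Nash payoffs (3, 6).
Incumbent's commitment gain: 5 − 3 = 2.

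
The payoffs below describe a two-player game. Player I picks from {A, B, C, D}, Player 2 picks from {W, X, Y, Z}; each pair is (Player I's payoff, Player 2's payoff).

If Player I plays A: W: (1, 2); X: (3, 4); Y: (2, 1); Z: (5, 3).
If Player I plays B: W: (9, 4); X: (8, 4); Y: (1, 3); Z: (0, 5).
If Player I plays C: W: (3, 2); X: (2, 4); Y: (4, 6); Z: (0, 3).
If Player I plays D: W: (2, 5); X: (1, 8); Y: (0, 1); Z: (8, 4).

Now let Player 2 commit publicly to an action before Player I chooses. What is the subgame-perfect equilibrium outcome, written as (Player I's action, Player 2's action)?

Player I best-responds to each possible Player 2 move:
- W: Player I compares 1, 9, 3, 2 and picks B; Player 2 would get 4.
- X: Player I compares 3, 8, 2, 1 and picks B; Player 2 would get 4.
- Y: Player I compares 2, 1, 4, 0 and picks C; Player 2 would get 6.
- Z: Player I compares 5, 0, 0, 8 and picks D; Player 2 would get 4.
Maximizing over 4, 4, 6, 4, Player 2 chooses Y. Subgame-perfect outcome: (C, Y) with payoffs (4, 6).

(C, Y)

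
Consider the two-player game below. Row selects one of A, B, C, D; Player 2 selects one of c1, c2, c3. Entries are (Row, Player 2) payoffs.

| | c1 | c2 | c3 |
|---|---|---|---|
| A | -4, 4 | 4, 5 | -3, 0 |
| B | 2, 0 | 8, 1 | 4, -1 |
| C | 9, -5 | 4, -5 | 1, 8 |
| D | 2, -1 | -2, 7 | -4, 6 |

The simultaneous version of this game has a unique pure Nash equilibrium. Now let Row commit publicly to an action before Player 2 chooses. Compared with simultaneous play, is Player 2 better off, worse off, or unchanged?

unchanged

Player 2 best-responds to each possible Row move:
- A → Player 2 plays c2 (best of 4, 5, 0); Row gets 4.
- B → Player 2 plays c2 (best of 0, 1, -1); Row gets 8.
- C → Player 2 plays c3 (best of -5, -5, 8); Row gets 1.
- D → Player 2 plays c2 (best of -1, 7, 6); Row gets -2.
Among 4, 8, 1, -2, the best is 8 at B. Subgame-perfect outcome: (B, c2) with payoffs (8, 1).
For the simultaneous game, intersect best replies.
Row's best replies: c1→C; c2→B; c3→B.
Player 2's best replies: A→c2; B→c2; C→c3; D→c2.
The unique mutual best reply is (B, c2), giving (8, 1).
Player 2 earns 1 sequentially versus 1 at the Nash outcome: unchanged.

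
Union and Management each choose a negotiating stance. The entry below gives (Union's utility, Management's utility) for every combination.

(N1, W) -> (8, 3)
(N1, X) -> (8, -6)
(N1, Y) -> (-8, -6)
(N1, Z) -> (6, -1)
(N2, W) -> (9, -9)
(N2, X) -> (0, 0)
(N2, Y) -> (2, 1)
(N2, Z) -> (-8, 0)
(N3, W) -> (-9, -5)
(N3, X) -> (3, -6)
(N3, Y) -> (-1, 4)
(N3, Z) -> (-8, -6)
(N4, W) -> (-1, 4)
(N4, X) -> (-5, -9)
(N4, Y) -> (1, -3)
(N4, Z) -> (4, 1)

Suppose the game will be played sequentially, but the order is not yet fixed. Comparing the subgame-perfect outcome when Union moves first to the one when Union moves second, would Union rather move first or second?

If Union leads: Management's best replies are N1→W, N2→Y, N3→Y, N4→W; Union's induced payoffs 8, 2, -1, -1; outcome (N1, W), payoffs (8, 3).
If Management leads: Union's best replies are W→N2, X→N1, Y→N2, Z→N1; Management's induced payoffs -9, -6, 1, -1; outcome (N2, Y), payoffs (2, 1).
Union gets 8 moving first and 2 moving second, so Union prefers to move first.

first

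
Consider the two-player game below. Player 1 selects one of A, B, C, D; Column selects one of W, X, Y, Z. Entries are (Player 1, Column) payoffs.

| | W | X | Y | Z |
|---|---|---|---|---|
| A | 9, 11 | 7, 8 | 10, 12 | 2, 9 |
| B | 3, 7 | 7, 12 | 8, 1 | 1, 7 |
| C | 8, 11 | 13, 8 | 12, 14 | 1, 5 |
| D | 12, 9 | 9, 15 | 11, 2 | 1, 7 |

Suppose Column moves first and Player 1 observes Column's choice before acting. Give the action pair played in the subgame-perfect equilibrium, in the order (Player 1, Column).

(C, Y)

Work backward from Player 1's decision.
- W → Player 1 plays D (best of 9, 3, 8, 12); Column gets 9.
- X → Player 1 plays C (best of 7, 7, 13, 9); Column gets 8.
- Y → Player 1 plays C (best of 10, 8, 12, 11); Column gets 14.
- Z → Player 1 plays A (best of 2, 1, 1, 1); Column gets 9.
Among 9, 8, 14, 9, the best is 14 at Y. Subgame-perfect outcome: (C, Y) with payoffs (12, 14).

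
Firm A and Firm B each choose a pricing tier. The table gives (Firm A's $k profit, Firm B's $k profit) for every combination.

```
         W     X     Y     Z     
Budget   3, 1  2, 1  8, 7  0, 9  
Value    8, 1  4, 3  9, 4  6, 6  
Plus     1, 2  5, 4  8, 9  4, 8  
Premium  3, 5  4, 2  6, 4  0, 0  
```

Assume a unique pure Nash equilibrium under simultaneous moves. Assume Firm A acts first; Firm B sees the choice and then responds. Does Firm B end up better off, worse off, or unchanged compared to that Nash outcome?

Solve by backward induction (Firm A leads).
- Budget → Firm B plays Z (best of 1, 1, 7, 9); Firm A gets 0.
- Value → Firm B plays Z (best of 1, 3, 4, 6); Firm A gets 6.
- Plus → Firm B plays Y (best of 2, 4, 9, 8); Firm A gets 8.
- Premium → Firm B plays W (best of 5, 2, 4, 0); Firm A gets 3.
Maximizing over 0, 6, 8, 3, Firm A chooses Plus. Subgame-perfect outcome: (Plus, Y) with payoffs (8, 9).
Under simultaneous play:
Firm A's best replies: W→Value; X→Plus; Y→Value; Z→Value.
Firm B's best replies: Budget→Z; Value→Z; Plus→Y; Premium→W.
Only (Value, Z) has each player best-responding; Nash payoffs (6, 6).
Firm B earns 9 sequentially versus 6 at the Nash outcome: better off.

better off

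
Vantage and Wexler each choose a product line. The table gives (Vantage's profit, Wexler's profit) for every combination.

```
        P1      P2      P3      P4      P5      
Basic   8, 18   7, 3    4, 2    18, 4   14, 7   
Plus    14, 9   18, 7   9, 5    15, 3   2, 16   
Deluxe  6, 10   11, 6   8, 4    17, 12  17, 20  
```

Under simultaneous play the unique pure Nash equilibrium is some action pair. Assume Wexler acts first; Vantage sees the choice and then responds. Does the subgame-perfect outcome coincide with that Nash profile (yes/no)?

Backward induction with Wexler moving first.
- P1: Vantage compares 8, 14, 6 and picks Plus; Wexler would get 9.
- P2: Vantage compares 7, 18, 11 and picks Plus; Wexler would get 7.
- P3: Vantage compares 4, 9, 8 and picks Plus; Wexler would get 5.
- P4: Vantage compares 18, 15, 17 and picks Basic; Wexler would get 4.
- P5: Vantage compares 14, 2, 17 and picks Deluxe; Wexler would get 20.
Maximizing over 9, 7, 5, 4, 20, Wexler chooses P5. Subgame-perfect outcome: (Deluxe, P5) with payoffs (17, 20).
Under simultaneous play:
Vantage's best replies: P1→Plus; P2→Plus; P3→Plus; P4→Basic; P5→Deluxe.
Wexler's best replies: Basic→P1; Plus→P5; Deluxe→P5.
The unique mutual best reply is (Deluxe, P5), giving (17, 20).
Sequential outcome (Deluxe, P5) coincides with the Nash profile (Deluxe, P5).

yes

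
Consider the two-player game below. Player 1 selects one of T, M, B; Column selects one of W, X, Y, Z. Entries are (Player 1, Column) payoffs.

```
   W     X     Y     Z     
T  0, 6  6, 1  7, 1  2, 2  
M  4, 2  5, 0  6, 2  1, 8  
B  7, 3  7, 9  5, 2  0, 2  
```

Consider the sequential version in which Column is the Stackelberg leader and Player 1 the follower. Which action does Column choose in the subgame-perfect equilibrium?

Backward induction with Column moving first.
- W → Player 1 plays B (best of 0, 4, 7); Column gets 3.
- X → Player 1 plays B (best of 6, 5, 7); Column gets 9.
- Y → Player 1 plays T (best of 7, 6, 5); Column gets 1.
- Z → Player 1 plays T (best of 2, 1, 0); Column gets 2.
Among 3, 9, 1, 2, the best is 9 at X. Subgame-perfect outcome: (B, X) with payoffs (7, 9).

X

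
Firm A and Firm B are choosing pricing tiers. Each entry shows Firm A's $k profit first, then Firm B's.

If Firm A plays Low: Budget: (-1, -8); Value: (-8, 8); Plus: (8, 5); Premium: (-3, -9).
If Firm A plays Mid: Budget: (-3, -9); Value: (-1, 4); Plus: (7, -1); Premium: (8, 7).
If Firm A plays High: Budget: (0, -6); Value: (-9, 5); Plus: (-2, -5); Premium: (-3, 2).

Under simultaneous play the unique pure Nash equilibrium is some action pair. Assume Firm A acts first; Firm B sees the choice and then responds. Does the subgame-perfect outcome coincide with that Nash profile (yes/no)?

yes

Backward induction with Firm A moving first.
- Low: BR = Value, leader payoff -8.
- Mid: BR = Premium, leader payoff 8.
- High: BR = Value, leader payoff -9.
Maximizing over -8, 8, -9, Firm A chooses Mid. Subgame-perfect outcome: (Mid, Premium) with payoffs (8, 7).
Under simultaneous play:
Firm A's best replies: Budget→High; Value→Mid; Plus→Low; Premium→Mid.
Firm B's best replies: Low→Value; Mid→Premium; High→Value.
Only (Mid, Premium) has each player best-responding; Nash payoffs (8, 7).
Sequential outcome (Mid, Premium) coincides with the Nash profile (Mid, Premium).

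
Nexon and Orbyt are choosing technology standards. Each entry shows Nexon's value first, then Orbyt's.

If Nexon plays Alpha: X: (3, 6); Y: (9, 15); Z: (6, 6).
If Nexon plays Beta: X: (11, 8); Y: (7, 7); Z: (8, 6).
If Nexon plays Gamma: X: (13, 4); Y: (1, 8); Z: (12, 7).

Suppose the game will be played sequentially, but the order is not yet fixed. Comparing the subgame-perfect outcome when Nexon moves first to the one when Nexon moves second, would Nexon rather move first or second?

first

If Nexon leads: Orbyt's best replies are Alpha→Y, Beta→X, Gamma→Y; Nexon's induced payoffs 9, 11, 1; outcome (Beta, X), payoffs (11, 8).
If Orbyt leads: Nexon's best replies are X→Gamma, Y→Alpha, Z→Gamma; Orbyt's induced payoffs 4, 15, 7; outcome (Alpha, Y), payoffs (9, 15).
Nexon gets 11 moving first and 9 moving second, so Nexon prefers to move first.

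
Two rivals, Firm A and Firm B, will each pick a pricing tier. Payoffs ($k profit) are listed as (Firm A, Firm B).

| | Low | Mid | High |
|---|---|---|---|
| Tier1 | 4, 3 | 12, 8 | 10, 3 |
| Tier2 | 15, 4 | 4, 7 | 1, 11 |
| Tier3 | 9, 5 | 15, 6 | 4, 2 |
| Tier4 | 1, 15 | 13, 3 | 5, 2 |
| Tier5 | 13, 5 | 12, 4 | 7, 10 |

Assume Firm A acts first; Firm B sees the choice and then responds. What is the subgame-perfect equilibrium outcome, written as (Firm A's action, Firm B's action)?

(Tier3, Mid)

Backward induction with Firm A moving first.
- Tier1 → Firm B plays Mid (best of 3, 8, 3); Firm A gets 12.
- Tier2 → Firm B plays High (best of 4, 7, 11); Firm A gets 1.
- Tier3 → Firm B plays Mid (best of 5, 6, 2); Firm A gets 15.
- Tier4 → Firm B plays Low (best of 15, 3, 2); Firm A gets 1.
- Tier5 → Firm B plays High (best of 5, 4, 10); Firm A gets 7.
Maximizing over 12, 1, 15, 1, 7, Firm A chooses Tier3. Subgame-perfect outcome: (Tier3, Mid) with payoffs (15, 6).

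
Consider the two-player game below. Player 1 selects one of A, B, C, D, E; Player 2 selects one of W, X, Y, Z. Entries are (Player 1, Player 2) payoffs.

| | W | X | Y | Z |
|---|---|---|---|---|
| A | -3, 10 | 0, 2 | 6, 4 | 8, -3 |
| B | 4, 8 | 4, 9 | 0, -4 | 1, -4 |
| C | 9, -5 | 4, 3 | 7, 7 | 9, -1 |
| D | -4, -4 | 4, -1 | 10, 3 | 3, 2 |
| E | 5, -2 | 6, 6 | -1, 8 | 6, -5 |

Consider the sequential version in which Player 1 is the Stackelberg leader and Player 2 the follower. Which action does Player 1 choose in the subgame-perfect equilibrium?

Player 2 best-responds to each possible Player 1 move:
- A → Player 2 plays W (best of 10, 2, 4, -3); Player 1 gets -3.
- B → Player 2 plays X (best of 8, 9, -4, -4); Player 1 gets 4.
- C → Player 2 plays Y (best of -5, 3, 7, -1); Player 1 gets 7.
- D → Player 2 plays Y (best of -4, -1, 3, 2); Player 1 gets 10.
- E → Player 2 plays Y (best of -2, 6, 8, -5); Player 1 gets -1.
Among -3, 4, 7, 10, -1, the best is 10 at D. Subgame-perfect outcome: (D, Y) with payoffs (10, 3).

D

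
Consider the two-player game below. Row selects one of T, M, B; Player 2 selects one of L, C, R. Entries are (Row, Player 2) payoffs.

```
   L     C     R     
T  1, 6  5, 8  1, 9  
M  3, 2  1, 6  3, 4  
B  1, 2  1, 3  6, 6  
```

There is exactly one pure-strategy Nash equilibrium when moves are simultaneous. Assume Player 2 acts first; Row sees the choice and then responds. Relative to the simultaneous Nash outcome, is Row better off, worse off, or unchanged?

worse off

Backward induction with Player 2 moving first.
- L → Row plays M (best of 1, 3, 1); Player 2 gets 2.
- C → Row plays T (best of 5, 1, 1); Player 2 gets 8.
- R → Row plays B (best of 1, 3, 6); Player 2 gets 6.
Among 2, 8, 6, the best is 8 at C. Subgame-perfect outcome: (T, C) with payoffs (5, 8).
Under simultaneous play:
Row's best replies: L→M; C→T; R→B.
Player 2's best replies: T→R; M→C; B→R.
Only (B, R) has each player best-responding; Nash payoffs (6, 6).
Row earns 5 sequentially versus 6 at the Nash outcome: worse off.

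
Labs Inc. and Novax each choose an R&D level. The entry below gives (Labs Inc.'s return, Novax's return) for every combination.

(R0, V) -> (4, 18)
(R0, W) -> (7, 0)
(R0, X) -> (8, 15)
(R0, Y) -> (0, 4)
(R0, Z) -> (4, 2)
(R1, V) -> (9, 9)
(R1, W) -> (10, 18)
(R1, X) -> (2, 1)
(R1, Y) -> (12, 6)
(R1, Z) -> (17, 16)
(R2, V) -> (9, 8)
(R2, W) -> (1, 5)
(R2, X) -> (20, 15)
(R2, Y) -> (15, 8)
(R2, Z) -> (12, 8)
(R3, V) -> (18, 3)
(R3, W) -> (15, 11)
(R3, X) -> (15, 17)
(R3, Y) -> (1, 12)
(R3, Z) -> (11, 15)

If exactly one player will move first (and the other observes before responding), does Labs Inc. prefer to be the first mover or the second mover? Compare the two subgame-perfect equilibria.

If Labs Inc. leads: Novax's best replies are R0→V, R1→W, R2→X, R3→X; Labs Inc.'s induced payoffs 4, 10, 20, 15; outcome (R2, X), payoffs (20, 15).
If Novax leads: Labs Inc.'s best replies are V→R3, W→R3, X→R2, Y→R2, Z→R1; Novax's induced payoffs 3, 11, 15, 8, 16; outcome (R1, Z), payoffs (17, 16).
Labs Inc. gets 20 moving first and 17 moving second, so Labs Inc. prefers to move first.

first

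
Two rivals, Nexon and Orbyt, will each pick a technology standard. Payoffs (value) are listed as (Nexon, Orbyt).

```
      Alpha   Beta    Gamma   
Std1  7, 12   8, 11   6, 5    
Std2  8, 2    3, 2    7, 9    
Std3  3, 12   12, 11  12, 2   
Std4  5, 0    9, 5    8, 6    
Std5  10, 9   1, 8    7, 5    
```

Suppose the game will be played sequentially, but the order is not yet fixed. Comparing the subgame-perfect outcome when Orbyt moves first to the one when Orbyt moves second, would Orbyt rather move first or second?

first

If Nexon leads: Orbyt's best replies are Std1→Alpha, Std2→Gamma, Std3→Alpha, Std4→Gamma, Std5→Alpha; Nexon's induced payoffs 7, 7, 3, 8, 10; outcome (Std5, Alpha), payoffs (10, 9).
If Orbyt leads: Nexon's best replies are Alpha→Std5, Beta→Std3, Gamma→Std3; Orbyt's induced payoffs 9, 11, 2; outcome (Std3, Beta), payoffs (12, 11).
Orbyt gets 11 moving first and 9 moving second, so Orbyt prefers to move first.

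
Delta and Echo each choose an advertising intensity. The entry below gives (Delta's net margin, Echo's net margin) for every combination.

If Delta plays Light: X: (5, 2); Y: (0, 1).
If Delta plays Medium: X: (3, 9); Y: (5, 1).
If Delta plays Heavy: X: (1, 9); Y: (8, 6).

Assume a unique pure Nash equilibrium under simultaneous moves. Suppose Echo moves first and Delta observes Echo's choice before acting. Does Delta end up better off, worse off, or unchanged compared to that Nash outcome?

better off

Delta best-responds to each possible Echo move:
- X: BR = Light, leader payoff 2.
- Y: BR = Heavy, leader payoff 6.
Maximizing over 2, 6, Echo chooses Y. Subgame-perfect outcome: (Heavy, Y) with payoffs (8, 6).
Under simultaneous play:
Delta's best replies: X→Light; Y→Heavy.
Echo's best replies: Light→X; Medium→X; Heavy→X.
The unique mutual best reply is (Light, X), giving (5, 2).
Delta earns 8 sequentially versus 5 at the Nash outcome: better off.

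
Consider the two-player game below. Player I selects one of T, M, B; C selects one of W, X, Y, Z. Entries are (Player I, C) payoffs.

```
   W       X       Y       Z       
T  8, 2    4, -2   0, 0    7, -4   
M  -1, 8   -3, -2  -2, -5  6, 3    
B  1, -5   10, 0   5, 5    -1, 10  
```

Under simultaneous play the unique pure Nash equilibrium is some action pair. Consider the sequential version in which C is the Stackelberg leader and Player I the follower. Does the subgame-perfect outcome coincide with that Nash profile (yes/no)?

Solve by backward induction (C leads).
- W: Player I compares 8, -1, 1 and picks T; C would get 2.
- X: Player I compares 4, -3, 10 and picks B; C would get 0.
- Y: Player I compares 0, -2, 5 and picks B; C would get 5.
- Z: Player I compares 7, 6, -1 and picks T; C would get -4.
Maximizing over 2, 0, 5, -4, C chooses Y. Subgame-perfect outcome: (B, Y) with payoffs (5, 5).
For the simultaneous game, intersect best replies.
Player I's best replies: W→T; X→B; Y→B; Z→T.
C's best replies: T→W; M→W; B→Z.
Only (T, W) has each player best-responding; Nash payoffs (8, 2).
Sequential outcome (B, Y) differs from the Nash profile (T, W).

no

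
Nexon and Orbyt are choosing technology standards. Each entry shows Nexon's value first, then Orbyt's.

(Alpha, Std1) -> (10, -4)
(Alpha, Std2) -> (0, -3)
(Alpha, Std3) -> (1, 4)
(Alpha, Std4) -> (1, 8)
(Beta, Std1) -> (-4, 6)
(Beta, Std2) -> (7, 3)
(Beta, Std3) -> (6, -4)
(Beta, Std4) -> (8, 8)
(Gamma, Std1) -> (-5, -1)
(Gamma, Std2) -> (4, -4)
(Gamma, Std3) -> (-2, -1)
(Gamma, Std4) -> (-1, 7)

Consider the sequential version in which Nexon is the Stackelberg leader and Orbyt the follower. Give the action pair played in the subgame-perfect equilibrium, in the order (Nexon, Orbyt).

(Beta, Std4)

Backward induction with Nexon moving first.
- Alpha: BR = Std4, leader payoff 1.
- Beta: BR = Std4, leader payoff 8.
- Gamma: BR = Std4, leader payoff -1.
Nexon's induced payoffs are 1, 8, -1, so Nexon commits to Beta. Subgame-perfect outcome: (Beta, Std4) with payoffs (8, 8).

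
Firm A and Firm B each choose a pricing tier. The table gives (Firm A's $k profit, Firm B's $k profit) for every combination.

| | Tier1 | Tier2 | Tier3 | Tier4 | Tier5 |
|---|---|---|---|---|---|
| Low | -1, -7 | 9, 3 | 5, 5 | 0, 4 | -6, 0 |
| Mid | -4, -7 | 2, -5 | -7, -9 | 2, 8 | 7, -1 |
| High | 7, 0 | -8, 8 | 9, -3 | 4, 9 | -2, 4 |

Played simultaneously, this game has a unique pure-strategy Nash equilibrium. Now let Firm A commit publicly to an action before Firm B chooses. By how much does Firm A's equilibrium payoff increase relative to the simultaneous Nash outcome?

1

Backward induction with Firm A moving first.
- Low: Firm B compares -7, 3, 5, 4, 0 and picks Tier3; Firm A would get 5.
- Mid: Firm B compares -7, -5, -9, 8, -1 and picks Tier4; Firm A would get 2.
- High: Firm B compares 0, 8, -3, 9, 4 and picks Tier4; Firm A would get 4.
Among 5, 2, 4, the best is 5 at Low. Subgame-perfect outcome: (Low, Tier3) with payoffs (5, 5).
For the simultaneous game, intersect best replies.
Firm A's best replies: Tier1→High; Tier2→Low; Tier3→High; Tier4→High; Tier5→Mid.
Firm B's best replies: Low→Tier3; Mid→Tier4; High→Tier4.
The unique mutual best reply is (High, Tier4), giving (4, 9).
Firm A's commitment gain: 5 − 4 = 1.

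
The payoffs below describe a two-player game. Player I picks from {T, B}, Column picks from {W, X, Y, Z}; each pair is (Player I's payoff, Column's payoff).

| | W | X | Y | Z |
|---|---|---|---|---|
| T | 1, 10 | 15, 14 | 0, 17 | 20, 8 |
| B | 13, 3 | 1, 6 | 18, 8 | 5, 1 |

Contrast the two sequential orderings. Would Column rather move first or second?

If Player I leads: Column's best replies are T→Y, B→Y; Player I's induced payoffs 0, 18; outcome (B, Y), payoffs (18, 8).
If Column leads: Player I's best replies are W→B, X→T, Y→B, Z→T; Column's induced payoffs 3, 14, 8, 8; outcome (T, X), payoffs (15, 14).
Column gets 14 moving first and 8 moving second, so Column prefers to move first.

first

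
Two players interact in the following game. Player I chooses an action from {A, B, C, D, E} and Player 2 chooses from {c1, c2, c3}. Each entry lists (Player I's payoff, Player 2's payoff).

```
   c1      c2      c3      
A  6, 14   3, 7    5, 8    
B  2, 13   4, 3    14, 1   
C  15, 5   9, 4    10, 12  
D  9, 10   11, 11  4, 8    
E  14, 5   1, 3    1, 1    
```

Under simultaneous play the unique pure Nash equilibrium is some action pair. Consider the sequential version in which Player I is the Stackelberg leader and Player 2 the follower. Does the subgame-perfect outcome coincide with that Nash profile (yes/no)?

Solve by backward induction (Player I leads).
- A: BR = c1, leader payoff 6.
- B: BR = c1, leader payoff 2.
- C: BR = c3, leader payoff 10.
- D: BR = c2, leader payoff 11.
- E: BR = c1, leader payoff 14.
Player I's induced payoffs are 6, 2, 10, 11, 14, so Player I commits to E. Subgame-perfect outcome: (E, c1) with payoffs (14, 5).
Under simultaneous play:
Player I's best replies: c1→C; c2→D; c3→B.
Player 2's best replies: A→c1; B→c1; C→c3; D→c2; E→c1.
Only (D, c2) has each player best-responding; Nash payoffs (11, 11).
Sequential outcome (E, c1) differs from the Nash profile (D, c2).

no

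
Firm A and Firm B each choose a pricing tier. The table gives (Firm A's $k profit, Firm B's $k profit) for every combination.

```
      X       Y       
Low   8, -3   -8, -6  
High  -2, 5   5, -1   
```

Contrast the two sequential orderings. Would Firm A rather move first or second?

first

If Firm A leads: Firm B's best replies are Low→X, High→X; Firm A's induced payoffs 8, -2; outcome (Low, X), payoffs (8, -3).
If Firm B leads: Firm A's best replies are X→Low, Y→High; Firm B's induced payoffs -3, -1; outcome (High, Y), payoffs (5, -1).
Firm A gets 8 moving first and 5 moving second, so Firm A prefers to move first.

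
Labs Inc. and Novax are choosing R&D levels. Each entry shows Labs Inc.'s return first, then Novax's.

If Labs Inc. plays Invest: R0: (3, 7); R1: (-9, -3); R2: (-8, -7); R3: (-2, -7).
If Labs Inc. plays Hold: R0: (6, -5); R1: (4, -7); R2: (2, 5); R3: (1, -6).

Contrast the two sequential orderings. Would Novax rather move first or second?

second

If Labs Inc. leads: Novax's best replies are Invest→R0, Hold→R2; Labs Inc.'s induced payoffs 3, 2; outcome (Invest, R0), payoffs (3, 7).
If Novax leads: Labs Inc.'s best replies are R0→Hold, R1→Hold, R2→Hold, R3→Hold; Novax's induced payoffs -5, -7, 5, -6; outcome (Hold, R2), payoffs (2, 5).
Novax gets 5 moving first and 7 moving second, so Novax prefers to move second.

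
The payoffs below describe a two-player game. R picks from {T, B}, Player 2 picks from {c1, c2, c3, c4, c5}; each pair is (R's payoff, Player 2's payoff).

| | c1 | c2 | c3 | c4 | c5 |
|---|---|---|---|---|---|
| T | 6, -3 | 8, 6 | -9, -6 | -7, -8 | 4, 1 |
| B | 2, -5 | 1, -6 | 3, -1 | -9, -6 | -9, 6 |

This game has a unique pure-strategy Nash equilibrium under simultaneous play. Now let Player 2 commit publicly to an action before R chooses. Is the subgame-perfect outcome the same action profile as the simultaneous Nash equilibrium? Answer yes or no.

yes

Work backward from R's decision.
- c1: BR = T, leader payoff -3.
- c2: BR = T, leader payoff 6.
- c3: BR = B, leader payoff -1.
- c4: BR = T, leader payoff -8.
- c5: BR = T, leader payoff 1.
Maximizing over -3, 6, -1, -8, 1, Player 2 chooses c2. Subgame-perfect outcome: (T, c2) with payoffs (8, 6).
For the simultaneous game, intersect best replies.
R's best replies: c1→T; c2→T; c3→B; c4→T; c5→T.
Player 2's best replies: T→c2; B→c5.
Only (T, c2) has each player best-responding; Nash payoffs (8, 6).
Sequential outcome (T, c2) coincides with the Nash profile (T, c2).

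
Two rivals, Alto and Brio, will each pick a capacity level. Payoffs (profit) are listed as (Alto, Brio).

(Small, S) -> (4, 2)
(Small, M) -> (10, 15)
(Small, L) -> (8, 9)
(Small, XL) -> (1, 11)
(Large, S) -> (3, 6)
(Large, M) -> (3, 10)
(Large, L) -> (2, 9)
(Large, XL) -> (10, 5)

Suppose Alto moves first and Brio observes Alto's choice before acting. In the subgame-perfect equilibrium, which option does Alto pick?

Small

Work backward from Brio's decision.
- Small: Brio compares 2, 15, 9, 11 and picks M; Alto would get 10.
- Large: Brio compares 6, 10, 9, 5 and picks M; Alto would get 3.
Among 10, 3, the best is 10 at Small. Subgame-perfect outcome: (Small, M) with payoffs (10, 15).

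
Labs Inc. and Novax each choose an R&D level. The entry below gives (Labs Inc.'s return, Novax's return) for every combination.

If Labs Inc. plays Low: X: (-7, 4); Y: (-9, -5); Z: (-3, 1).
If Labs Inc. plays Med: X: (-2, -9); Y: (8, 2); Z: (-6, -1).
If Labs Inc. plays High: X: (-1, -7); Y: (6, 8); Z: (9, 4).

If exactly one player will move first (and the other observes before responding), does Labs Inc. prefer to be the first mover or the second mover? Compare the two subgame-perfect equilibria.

If Labs Inc. leads: Novax's best replies are Low→X, Med→Y, High→Y; Labs Inc.'s induced payoffs -7, 8, 6; outcome (Med, Y), payoffs (8, 2).
If Novax leads: Labs Inc.'s best replies are X→High, Y→Med, Z→High; Novax's induced payoffs -7, 2, 4; outcome (High, Z), payoffs (9, 4).
Labs Inc. gets 8 moving first and 9 moving second, so Labs Inc. prefers to move second.

second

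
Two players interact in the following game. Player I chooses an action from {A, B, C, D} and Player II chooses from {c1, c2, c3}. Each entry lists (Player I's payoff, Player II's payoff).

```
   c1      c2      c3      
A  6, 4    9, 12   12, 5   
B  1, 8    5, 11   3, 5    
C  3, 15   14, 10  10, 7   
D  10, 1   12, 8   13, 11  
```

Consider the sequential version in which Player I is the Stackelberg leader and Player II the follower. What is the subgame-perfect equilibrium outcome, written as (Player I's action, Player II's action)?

(D, c3)

Backward induction with Player I moving first.
- A → Player II plays c2 (best of 4, 12, 5); Player I gets 9.
- B → Player II plays c2 (best of 8, 11, 5); Player I gets 5.
- C → Player II plays c1 (best of 15, 10, 7); Player I gets 3.
- D → Player II plays c3 (best of 1, 8, 11); Player I gets 13.
Among 9, 5, 3, 13, the best is 13 at D. Subgame-perfect outcome: (D, c3) with payoffs (13, 11).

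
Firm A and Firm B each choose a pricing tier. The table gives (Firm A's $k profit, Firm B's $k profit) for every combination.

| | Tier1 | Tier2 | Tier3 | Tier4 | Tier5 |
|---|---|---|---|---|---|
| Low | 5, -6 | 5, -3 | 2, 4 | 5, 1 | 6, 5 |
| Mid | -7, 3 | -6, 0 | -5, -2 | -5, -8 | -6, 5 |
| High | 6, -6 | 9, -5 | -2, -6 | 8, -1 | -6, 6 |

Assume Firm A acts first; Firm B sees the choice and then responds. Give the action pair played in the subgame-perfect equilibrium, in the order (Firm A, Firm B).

Backward induction with Firm A moving first.
- Low: BR = Tier5, leader payoff 6.
- Mid: BR = Tier5, leader payoff -6.
- High: BR = Tier5, leader payoff -6.
Maximizing over 6, -6, -6, Firm A chooses Low. Subgame-perfect outcome: (Low, Tier5) with payoffs (6, 5).

(Low, Tier5)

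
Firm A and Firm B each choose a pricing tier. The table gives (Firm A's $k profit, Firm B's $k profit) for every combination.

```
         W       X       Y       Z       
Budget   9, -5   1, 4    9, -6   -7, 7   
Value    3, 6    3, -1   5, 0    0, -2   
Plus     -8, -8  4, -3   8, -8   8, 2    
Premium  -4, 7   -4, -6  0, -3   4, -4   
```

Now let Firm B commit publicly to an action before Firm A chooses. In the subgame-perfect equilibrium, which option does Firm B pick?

Work backward from Firm A's decision.
- W → Firm A plays Budget (best of 9, 3, -8, -4); Firm B gets -5.
- X → Firm A plays Plus (best of 1, 3, 4, -4); Firm B gets -3.
- Y → Firm A plays Budget (best of 9, 5, 8, 0); Firm B gets -6.
- Z → Firm A plays Plus (best of -7, 0, 8, 4); Firm B gets 2.
Firm B's induced payoffs are -5, -3, -6, 2, so Firm B commits to Z. Subgame-perfect outcome: (Plus, Z) with payoffs (8, 2).

Z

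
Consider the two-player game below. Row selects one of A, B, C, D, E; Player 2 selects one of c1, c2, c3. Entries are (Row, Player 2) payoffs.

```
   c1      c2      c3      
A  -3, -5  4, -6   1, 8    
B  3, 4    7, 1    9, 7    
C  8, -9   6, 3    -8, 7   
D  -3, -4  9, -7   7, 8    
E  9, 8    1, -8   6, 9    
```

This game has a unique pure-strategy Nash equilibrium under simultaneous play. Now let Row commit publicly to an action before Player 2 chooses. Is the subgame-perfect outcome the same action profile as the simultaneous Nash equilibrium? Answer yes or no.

Backward induction with Row moving first.
- A: Player 2 compares -5, -6, 8 and picks c3; Row would get 1.
- B: Player 2 compares 4, 1, 7 and picks c3; Row would get 9.
- C: Player 2 compares -9, 3, 7 and picks c3; Row would get -8.
- D: Player 2 compares -4, -7, 8 and picks c3; Row would get 7.
- E: Player 2 compares 8, -8, 9 and picks c3; Row would get 6.
Among 1, 9, -8, 7, 6, the best is 9 at B. Subgame-perfect outcome: (B, c3) with payoffs (9, 7).
For the simultaneous game, intersect best replies.
Row's best replies: c1→E; c2→D; c3→B.
Player 2's best replies: A→c3; B→c3; C→c3; D→c3; E→c3.
Only (B, c3) has each player best-responding; Nash payoffs (9, 7).
Sequential outcome (B, c3) coincides with the Nash profile (B, c3).

yes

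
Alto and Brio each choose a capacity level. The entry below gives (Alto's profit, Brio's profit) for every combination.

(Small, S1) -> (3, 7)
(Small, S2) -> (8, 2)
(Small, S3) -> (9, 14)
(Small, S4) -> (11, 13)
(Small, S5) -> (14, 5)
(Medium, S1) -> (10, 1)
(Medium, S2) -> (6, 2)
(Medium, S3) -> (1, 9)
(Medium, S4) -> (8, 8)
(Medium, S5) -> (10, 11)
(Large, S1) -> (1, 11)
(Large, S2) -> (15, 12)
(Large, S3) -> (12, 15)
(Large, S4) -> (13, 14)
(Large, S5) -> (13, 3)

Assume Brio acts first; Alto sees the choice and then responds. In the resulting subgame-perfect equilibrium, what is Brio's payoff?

Alto best-responds to each possible Brio move:
- S1 → Alto plays Medium (best of 3, 10, 1); Brio gets 1.
- S2 → Alto plays Large (best of 8, 6, 15); Brio gets 12.
- S3 → Alto plays Large (best of 9, 1, 12); Brio gets 15.
- S4 → Alto plays Large (best of 11, 8, 13); Brio gets 14.
- S5 → Alto plays Small (best of 14, 10, 13); Brio gets 5.
Brio's induced payoffs are 1, 12, 15, 14, 5, so Brio commits to S3. Subgame-perfect outcome: (Large, S3) with payoffs (12, 15).

15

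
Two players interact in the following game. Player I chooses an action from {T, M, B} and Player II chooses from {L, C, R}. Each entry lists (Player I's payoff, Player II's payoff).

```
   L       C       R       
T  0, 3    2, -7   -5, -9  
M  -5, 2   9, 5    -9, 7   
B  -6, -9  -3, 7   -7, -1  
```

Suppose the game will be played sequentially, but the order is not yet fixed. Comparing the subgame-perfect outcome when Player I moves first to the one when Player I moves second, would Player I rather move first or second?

If Player I leads: Player II's best replies are T→L, M→R, B→C; Player I's induced payoffs 0, -9, -3; outcome (T, L), payoffs (0, 3).
If Player II leads: Player I's best replies are L→T, C→M, R→T; Player II's induced payoffs 3, 5, -9; outcome (M, C), payoffs (9, 5).
Player I gets 0 moving first and 9 moving second, so Player I prefers to move second.

second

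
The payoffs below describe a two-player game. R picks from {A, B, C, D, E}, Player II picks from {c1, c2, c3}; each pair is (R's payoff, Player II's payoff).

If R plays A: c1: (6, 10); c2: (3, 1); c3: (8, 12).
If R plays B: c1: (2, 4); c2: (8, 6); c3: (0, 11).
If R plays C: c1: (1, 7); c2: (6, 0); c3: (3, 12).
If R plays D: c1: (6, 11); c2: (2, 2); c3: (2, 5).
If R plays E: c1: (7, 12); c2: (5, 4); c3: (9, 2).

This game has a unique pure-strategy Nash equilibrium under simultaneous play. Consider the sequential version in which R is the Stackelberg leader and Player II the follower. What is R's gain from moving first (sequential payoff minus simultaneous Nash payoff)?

1

Solve by backward induction (R leads).
- A: BR = c3, leader payoff 8.
- B: BR = c3, leader payoff 0.
- C: BR = c3, leader payoff 3.
- D: BR = c1, leader payoff 6.
- E: BR = c1, leader payoff 7.
Maximizing over 8, 0, 3, 6, 7, R chooses A. Subgame-perfect outcome: (A, c3) with payoffs (8, 12).
Under simultaneous play:
R's best replies: c1→E; c2→B; c3→E.
Player II's best replies: A→c3; B→c3; C→c3; D→c1; E→c1.
Only (E, c1) has each player best-responding; Nash payoffs (7, 12).
R's commitment gain: 8 − 7 = 1.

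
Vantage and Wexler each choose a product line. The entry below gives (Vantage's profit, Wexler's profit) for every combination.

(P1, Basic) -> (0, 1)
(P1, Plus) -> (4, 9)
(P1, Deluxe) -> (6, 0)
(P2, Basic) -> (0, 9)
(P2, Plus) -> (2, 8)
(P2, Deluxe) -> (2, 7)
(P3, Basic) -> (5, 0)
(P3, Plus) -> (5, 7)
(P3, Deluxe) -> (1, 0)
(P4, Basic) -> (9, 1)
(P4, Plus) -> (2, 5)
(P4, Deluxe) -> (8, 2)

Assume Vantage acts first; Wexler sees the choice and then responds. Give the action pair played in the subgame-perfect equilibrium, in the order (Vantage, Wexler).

Solve by backward induction (Vantage leads).
- P1: Wexler compares 1, 9, 0 and picks Plus; Vantage would get 4.
- P2: Wexler compares 9, 8, 7 and picks Basic; Vantage would get 0.
- P3: Wexler compares 0, 7, 0 and picks Plus; Vantage would get 5.
- P4: Wexler compares 1, 5, 2 and picks Plus; Vantage would get 2.
Among 4, 0, 5, 2, the best is 5 at P3. Subgame-perfect outcome: (P3, Plus) with payoffs (5, 7).

(P3, Plus)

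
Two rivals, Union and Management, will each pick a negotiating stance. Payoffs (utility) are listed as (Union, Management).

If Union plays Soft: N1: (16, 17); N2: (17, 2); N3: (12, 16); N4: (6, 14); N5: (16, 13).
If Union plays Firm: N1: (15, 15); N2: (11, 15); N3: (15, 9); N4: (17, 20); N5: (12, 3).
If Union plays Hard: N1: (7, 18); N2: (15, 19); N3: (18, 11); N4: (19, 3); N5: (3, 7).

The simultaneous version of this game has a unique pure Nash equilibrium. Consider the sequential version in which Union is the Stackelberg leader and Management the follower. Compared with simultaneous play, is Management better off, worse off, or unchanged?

better off

Solve by backward induction (Union leads).
- Soft: BR = N1, leader payoff 16.
- Firm: BR = N4, leader payoff 17.
- Hard: BR = N2, leader payoff 15.
Among 16, 17, 15, the best is 17 at Firm. Subgame-perfect outcome: (Firm, N4) with payoffs (17, 20).
Now find the simultaneous Nash equilibrium.
Union's best replies: N1→Soft; N2→Soft; N3→Hard; N4→Hard; N5→Soft.
Management's best replies: Soft→N1; Firm→N4; Hard→N2.
The unique mutual best reply is (Soft, N1), giving (16, 17).
Management earns 20 sequentially versus 17 at the Nash outcome: better off.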